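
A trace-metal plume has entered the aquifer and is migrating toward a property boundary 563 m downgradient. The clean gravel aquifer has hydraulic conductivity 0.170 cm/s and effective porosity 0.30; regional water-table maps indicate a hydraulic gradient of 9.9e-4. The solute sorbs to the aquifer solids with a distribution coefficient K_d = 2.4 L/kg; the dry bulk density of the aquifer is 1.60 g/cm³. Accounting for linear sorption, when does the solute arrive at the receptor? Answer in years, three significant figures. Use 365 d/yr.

43.9 years

K = 0.170 cm/s × 864 = 146.9 m/d
q = Ki = 146.9 × 9.9e-4 = 0.1454 m/d
Seepage velocity v = q / n = 0.1454 / 0.30 = 0.4847 m/d
Retardation R = 1 + ρ_b·K_d/n = 1 + 1.60×2.4/0.30 = 13.80
Contaminant velocity v_c = v/R = 0.4847/13.80 = 0.03512 m/d
t = L/v_c = 563/0.03512 = 16030 d
   = 16030/365 = 43.9 yr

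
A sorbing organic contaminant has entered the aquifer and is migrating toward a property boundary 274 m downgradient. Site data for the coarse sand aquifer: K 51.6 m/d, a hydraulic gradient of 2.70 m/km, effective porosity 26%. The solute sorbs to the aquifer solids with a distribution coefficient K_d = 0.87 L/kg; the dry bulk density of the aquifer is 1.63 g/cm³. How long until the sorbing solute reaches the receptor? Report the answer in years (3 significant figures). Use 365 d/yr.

q = Ki = 51.6 × 0.0027 = 0.1393 m/d
Seepage velocity v = q / n = 0.1393 / 0.26 = 0.5358 m/d
Retardation R = 1 + ρ_b·K_d/n = 1 + 1.63×0.87/0.26 = 6.454
Contaminant velocity v_c = v/R = 0.5358/6.454 = 0.08302 m/d
t = L/v_c = 274/0.08302 = 3300 d
   = 3300/365 = 9.04 yr

9.04 years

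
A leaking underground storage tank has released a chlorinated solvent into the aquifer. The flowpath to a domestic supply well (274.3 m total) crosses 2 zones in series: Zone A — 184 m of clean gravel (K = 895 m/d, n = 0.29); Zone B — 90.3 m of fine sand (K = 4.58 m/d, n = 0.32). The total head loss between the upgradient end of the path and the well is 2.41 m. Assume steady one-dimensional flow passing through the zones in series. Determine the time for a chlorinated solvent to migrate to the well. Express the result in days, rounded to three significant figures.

680 days

Continuity: the same q passes through each zone, so ΔH = q·Σ(L_j/K_j) — the zones act as resistances in series.
Σ(L/K) = 184/895 + 90.3/4.58 = 0.2056 + 19.72 = 19.92 d
q = ΔH / Σ(L/K) = 2.41 / 19.92 = 0.1210 m/d (same in every zone)
Zone A: v = q/n = 0.1210/0.29 = 0.4171 m/d → t_A = 184/0.4171 = 441.1 d
Zone B: v = q/n = 0.1210/0.32 = 0.3780 m/d → t_B = 90.3/0.3780 = 238.9 d
Total t = 441.1 + 238.9 = 680.0 d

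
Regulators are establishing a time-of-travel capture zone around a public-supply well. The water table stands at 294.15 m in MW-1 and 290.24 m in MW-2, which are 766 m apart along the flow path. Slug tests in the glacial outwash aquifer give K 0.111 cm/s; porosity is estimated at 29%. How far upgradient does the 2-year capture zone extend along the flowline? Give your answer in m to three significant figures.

1230 m

Hydraulic gradient i = (294.15 − 290.24) / 766 = 3.91 / 766 = 0.005104
K = 0.111 cm/s × 864 = 95.90 m/d
Specific discharge q = 95.90 × 0.005104 = 0.4895 m/d
v_s = q/n_e = 0.4895/0.29 = 1.688 m/d
T = 2 yr × 365 = 730 d
L = v × T = 1.688 × 730 = 1232 m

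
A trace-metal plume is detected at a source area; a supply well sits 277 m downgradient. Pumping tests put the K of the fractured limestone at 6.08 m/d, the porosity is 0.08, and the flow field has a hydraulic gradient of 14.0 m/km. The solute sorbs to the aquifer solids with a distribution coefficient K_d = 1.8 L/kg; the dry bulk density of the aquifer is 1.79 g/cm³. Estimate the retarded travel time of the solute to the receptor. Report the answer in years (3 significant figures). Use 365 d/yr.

Specific discharge q = 6.08 × 0.014 = 0.08512 m/d
Seepage velocity v = q / n = 0.08512 / 0.08 = 1.064 m/d
Retardation R = 1 + ρ_b·K_d/n = 1 + 1.79×1.8/0.08 = 41.28
Contaminant velocity v_c = v/R = 1.064/41.28 = 0.02578 m/d
t = L/v_c = 277/0.02578 = 10750 d
   = 10750/365 = 29.4 yr

29.4 years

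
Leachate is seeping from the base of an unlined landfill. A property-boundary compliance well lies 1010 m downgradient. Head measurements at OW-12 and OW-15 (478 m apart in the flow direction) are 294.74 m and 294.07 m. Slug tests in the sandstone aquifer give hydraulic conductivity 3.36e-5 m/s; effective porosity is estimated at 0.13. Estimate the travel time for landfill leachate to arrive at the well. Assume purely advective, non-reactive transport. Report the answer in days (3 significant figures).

32300 days

Hydraulic gradient i = (294.74 − 294.07) / 478 = 0.67 / 478 = 0.001402
K = 3.36e-5 m/s × 86400 s/d = 2.903 m/d
Specific discharge q = 2.903 × 0.001402 = 0.004069 m/d
Average linear velocity = 0.004069 / 0.13 = 0.03130 m/d
t = L / v = 1010 / 0.03130 = 32270 d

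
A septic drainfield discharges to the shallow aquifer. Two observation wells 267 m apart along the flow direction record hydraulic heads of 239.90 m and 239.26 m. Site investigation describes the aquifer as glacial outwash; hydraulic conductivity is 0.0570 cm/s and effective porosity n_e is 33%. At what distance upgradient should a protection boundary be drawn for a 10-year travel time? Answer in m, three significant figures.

Hydraulic gradient i = (239.90 − 239.26) / 267 = 0.64 / 267 = 0.002397
K = 0.0570 cm/s × 864 = 49.25 m/d
q = Ki = 49.25 × 0.002397 = 0.1180 m/d
v_s = q/n_e = 0.1180/0.33 = 0.3577 m/d
T = 10 yr × 365 = 3650 d
L = v × T = 0.3577 × 3650 = 1306 m

1310 m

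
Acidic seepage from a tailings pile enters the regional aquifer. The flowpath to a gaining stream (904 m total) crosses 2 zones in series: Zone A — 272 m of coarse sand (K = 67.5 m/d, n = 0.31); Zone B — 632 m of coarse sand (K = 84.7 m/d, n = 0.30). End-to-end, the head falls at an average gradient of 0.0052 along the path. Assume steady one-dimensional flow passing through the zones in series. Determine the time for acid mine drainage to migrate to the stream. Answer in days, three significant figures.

670 days

For zones in series the flux q is common to all zones; the equivalent conductivity is the harmonic (thickness-weighted) mean, K_eq = L_total / Σ(L_j/K_j).
Σ(L/K) = 272/67.5 + 632/84.7 = 4.030 + 7.462 = 11.49 d
K_eq = L_total / Σ(L/K) = 904 / 11.49 = 78.67 m/d
q = K_eq · i = 78.67 × 0.0052 = 0.4091 m/d (same in every zone)
Zone A: v = q/n = 0.4091/0.31 = 1.320 m/d → t_A = 272/1.320 = 206.1 d
Zone B: v = q/n = 0.4091/0.30 = 1.364 m/d → t_B = 632/1.364 = 463.5 d
Total t = 206.1 + 463.5 = 669.6 d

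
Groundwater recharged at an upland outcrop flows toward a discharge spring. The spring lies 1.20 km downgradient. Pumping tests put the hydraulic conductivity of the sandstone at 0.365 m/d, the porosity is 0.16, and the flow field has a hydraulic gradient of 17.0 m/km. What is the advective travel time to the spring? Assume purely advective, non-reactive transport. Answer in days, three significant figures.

Darcy flux q = K·i = 0.365 × 0.017 = 0.006205 m/d
v = Ki/n = 0.365·0.017/0.16 = 0.03878 m/d
L = 1.20 km = 1200 m
t = L / v = 1200 / 0.03878 = 30940 d

30900 days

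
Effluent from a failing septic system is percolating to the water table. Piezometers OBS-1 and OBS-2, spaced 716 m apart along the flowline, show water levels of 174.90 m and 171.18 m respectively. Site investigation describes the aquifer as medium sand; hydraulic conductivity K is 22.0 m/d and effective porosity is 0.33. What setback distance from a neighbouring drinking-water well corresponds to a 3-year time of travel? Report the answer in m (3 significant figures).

Hydraulic gradient i = (174.90 − 171.18) / 716 = 3.72 / 716 = 0.005196
Specific discharge q = 22.0 × 0.005196 = 0.1143 m/d
Average linear velocity = 0.1143 / 0.33 = 0.3464 m/d
T = 3 yr × 365 = 1095 d
L = v × T = 0.3464 × 1095 = 379.3 m

379 m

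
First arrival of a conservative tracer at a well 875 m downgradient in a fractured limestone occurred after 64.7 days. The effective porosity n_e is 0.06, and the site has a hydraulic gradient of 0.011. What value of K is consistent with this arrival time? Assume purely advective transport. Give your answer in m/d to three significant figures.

v = L / t = 875 / 64.7 = 13.52 m/d
K = v · n / i = 13.52 × 0.06 / 0.011 = 73.8 m/d

73.8 m/d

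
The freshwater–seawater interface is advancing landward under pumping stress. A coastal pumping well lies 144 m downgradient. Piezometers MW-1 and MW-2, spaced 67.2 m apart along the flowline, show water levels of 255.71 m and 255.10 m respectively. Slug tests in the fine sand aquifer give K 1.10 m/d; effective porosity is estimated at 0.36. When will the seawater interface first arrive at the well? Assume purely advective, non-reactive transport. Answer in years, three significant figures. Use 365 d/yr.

14.2 years

Hydraulic gradient i = (255.71 − 255.10) / 67.2 = 0.61 / 67.2 = 0.009077
Specific discharge q = 1.10 × 0.009077 = 0.009985 m/d
v = Ki/n = 1.10·0.009077/0.36 = 0.02774 m/d
t = L / v = 144 / 0.02774 = 5192 d
   = 5192 / 365 = 14.2 yr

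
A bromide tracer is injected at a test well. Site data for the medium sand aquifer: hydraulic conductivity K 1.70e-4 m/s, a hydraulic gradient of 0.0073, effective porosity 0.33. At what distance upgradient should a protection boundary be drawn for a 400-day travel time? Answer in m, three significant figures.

130 m

K = 1.70e-4 m/s × 86400 s/d = 14.69 m/d
q = Ki = 14.69 × 0.0073 = 0.1072 m/d
Average linear velocity = 0.1072 / 0.33 = 0.3249 m/d
L = v × T = 0.3249 × 400 = 130.0 m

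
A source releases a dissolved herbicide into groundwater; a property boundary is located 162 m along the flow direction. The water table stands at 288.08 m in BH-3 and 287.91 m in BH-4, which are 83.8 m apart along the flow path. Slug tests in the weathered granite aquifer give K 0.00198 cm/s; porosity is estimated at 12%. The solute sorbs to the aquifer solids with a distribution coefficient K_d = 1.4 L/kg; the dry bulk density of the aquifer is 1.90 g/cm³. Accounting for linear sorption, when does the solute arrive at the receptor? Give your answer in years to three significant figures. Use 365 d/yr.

356 years

Hydraulic gradient i = (288.08 − 287.91) / 83.8 = 0.17 / 83.8 = 0.002029
K = 0.00198 cm/s × 864 = 1.711 m/d
Specific discharge q = 1.711 × 0.002029 = 0.003470 m/d
v = Ki/n = 1.711·0.002029/0.12 = 0.02892 m/d
Retardation R = 1 + ρ_b·K_d/n = 1 + 1.90×1.4/0.12 = 23.17
Contaminant velocity v_c = v/R = 0.02892/23.17 = 0.001248 m/d
t = L/v_c = 162/0.001248 = 129800 d
   = 129800/365 = 356 yr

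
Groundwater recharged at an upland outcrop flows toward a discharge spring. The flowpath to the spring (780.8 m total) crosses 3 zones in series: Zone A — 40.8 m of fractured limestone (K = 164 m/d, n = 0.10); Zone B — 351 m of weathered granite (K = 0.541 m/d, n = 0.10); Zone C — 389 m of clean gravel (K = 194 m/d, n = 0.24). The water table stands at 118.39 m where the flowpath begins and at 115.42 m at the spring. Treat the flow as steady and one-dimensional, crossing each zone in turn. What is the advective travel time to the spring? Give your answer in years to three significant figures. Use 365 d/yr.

Total head drop ΔH = 118.39 − 115.42 = 2.97 m
Continuity: the same q passes through each zone, so ΔH = q·Σ(L_j/K_j) — the zones act as resistances in series.
Σ(L/K) = 40.8/164 + 351/0.541 + 389/194 = 0.2488 + 648.8 + 2.005 = 651.1 d
q = ΔH / Σ(L/K) = 2.97 / 651.1 = 0.004562 m/d (same in every zone)
Zone A: v = q/n = 0.004562/0.10 = 0.04562 m/d → t_A = 40.8/0.04562 = 894.4 d
Zone B: v = q/n = 0.004562/0.10 = 0.04562 m/d → t_B = 351/0.04562 = 7694 d
Zone C: v = q/n = 0.004562/0.24 = 0.01901 m/d → t_C = 389/0.01901 = 20470 d
Total t = 894.4 + 7694 + 20470 = 29050 d
   = 29050 / 365 = 79.6 yr

79.6 years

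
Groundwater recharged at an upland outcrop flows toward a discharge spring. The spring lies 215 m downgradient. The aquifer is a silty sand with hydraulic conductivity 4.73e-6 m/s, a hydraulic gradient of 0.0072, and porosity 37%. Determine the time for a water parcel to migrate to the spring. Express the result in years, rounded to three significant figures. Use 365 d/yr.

74.1 years

K = 4.73e-6 m/s × 86400 s/d = 0.4087 m/d
q = Ki = 0.4087 × 0.0072 = 0.002942 m/d
Seepage velocity v = q / n = 0.002942 / 0.37 = 0.007953 m/d
t = L / v = 215 / 0.007953 = 27040 d
   = 27040 / 365 = 74.1 yr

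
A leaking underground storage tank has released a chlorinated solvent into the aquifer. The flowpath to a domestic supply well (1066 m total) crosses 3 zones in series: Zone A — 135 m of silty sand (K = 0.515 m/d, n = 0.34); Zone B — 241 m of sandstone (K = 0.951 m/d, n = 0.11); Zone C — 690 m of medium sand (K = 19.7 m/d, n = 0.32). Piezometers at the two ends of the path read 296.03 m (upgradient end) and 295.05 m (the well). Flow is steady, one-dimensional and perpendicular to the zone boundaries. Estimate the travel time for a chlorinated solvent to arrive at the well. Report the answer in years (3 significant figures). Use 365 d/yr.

Total head drop ΔH = 296.03 − 295.05 = 0.98 m
Steady 1-D flow in series ⇒ the Darcy flux q is identical in every zone and the zone head losses add (resistances L/K in series).
Σ(L/K) = 135/0.515 + 241/0.951 + 690/19.7 = 262.1 + 253.4 + 35.03 = 550.6 d
q = ΔH / Σ(L/K) = 0.98 / 550.6 = 0.001780 m/d (same in every zone)
Zone A: v = q/n = 0.001780/0.34 = 0.005235 m/d → t_A = 135/0.005235 = 25790 d
Zone B: v = q/n = 0.001780/0.11 = 0.01618 m/d → t_B = 241/0.01618 = 14890 d
Zone C: v = q/n = 0.001780/0.32 = 0.005562 m/d → t_C = 690/0.005562 = 124000 d
Total t = 25790 + 14890 + 124000 = 164700 d
   = 164700 / 365 = 451 yr

451 years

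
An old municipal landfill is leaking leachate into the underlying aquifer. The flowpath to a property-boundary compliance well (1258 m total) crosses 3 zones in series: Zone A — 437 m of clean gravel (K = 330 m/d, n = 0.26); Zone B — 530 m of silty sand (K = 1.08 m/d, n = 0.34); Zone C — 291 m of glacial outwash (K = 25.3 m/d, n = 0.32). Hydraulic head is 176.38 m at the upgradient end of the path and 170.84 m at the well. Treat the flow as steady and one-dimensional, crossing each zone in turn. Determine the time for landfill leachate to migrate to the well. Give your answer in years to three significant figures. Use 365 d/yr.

Total head drop ΔH = 176.38 − 170.84 = 5.54 m
Steady 1-D flow in series ⇒ the Darcy flux q is identical in every zone and the zone head losses add (resistances L/K in series).
Σ(L/K) = 437/330 + 530/1.08 + 291/25.3 = 1.324 + 490.7 + 11.50 = 503.6 d
q = ΔH / Σ(L/K) = 5.54 / 503.6 = 0.01100 m/d (same in every zone)
Zone A: v = q/n = 0.01100/0.26 = 0.04231 m/d → t_A = 437/0.04231 = 10330 d
Zone B: v = q/n = 0.01100/0.34 = 0.03236 m/d → t_B = 530/0.03236 = 16380 d
Zone C: v = q/n = 0.01100/0.32 = 0.03438 m/d → t_C = 291/0.03438 = 8464 d
Total t = 10330 + 16380 + 8464 = 35170 d
   = 35170 / 365 = 96.4 yr

96.4 years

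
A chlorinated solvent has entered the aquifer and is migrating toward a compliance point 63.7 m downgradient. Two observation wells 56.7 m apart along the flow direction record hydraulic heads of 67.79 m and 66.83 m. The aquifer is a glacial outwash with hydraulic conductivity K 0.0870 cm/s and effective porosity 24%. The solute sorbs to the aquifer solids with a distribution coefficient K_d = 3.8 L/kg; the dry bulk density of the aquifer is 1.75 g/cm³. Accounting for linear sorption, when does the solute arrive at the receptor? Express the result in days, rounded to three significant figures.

Hydraulic gradient i = (67.79 − 66.83) / 56.7 = 0.96 / 56.7 = 0.01693
K = 0.0870 cm/s × 864 = 75.17 m/d
q = Ki = 75.17 × 0.01693 = 1.273 m/d
v_s = q/n_e = 1.273/0.24 = 5.303 m/d
Retardation R = 1 + ρ_b·K_d/n = 1 + 1.75×3.8/0.24 = 28.71
Contaminant velocity v_c = v/R = 5.303/28.71 = 0.1847 m/d
t = L/v_c = 63.7/0.1847 = 344.9 d

345 days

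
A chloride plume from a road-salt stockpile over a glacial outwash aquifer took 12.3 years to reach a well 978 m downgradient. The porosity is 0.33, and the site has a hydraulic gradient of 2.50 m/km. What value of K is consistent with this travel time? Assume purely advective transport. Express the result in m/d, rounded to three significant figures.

28.8 m/d

t = 12.3 years = 4490 d
v = L / t = 978 / 4490 = 0.2178 m/d
K = v · n / i = 0.2178 × 0.33 / 0.0025 = 28.8 m/d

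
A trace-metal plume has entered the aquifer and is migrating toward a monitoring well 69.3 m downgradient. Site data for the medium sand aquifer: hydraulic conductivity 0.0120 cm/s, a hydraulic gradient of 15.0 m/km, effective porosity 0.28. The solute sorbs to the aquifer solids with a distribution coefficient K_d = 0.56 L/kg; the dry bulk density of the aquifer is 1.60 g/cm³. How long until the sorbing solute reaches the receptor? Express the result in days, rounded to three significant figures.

524 days

K = 0.0120 cm/s × 864 = 10.37 m/d
q = Ki = 10.37 × 0.015 = 0.1555 m/d
v_s = q/n_e = 0.1555/0.28 = 0.5554 m/d
Retardation R = 1 + ρ_b·K_d/n = 1 + 1.60×0.56/0.28 = 4.200
Contaminant velocity v_c = v/R = 0.5554/4.200 = 0.1322 m/d
t = L/v_c = 69.3/0.1322 = 524.0 d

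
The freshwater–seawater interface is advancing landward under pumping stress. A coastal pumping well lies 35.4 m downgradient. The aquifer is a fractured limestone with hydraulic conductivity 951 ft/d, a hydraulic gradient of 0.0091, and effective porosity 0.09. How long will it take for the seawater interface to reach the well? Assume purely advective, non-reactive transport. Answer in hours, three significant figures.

K = 951 ft/d × 0.3048 = 289.9 m/d
Darcy flux q = K·i = 289.9 × 0.0091 = 2.638 m/d
v_s = q/n_e = 2.638/0.09 = 29.31 m/d
t = L / v = 35.4 / 29.31 = 1.208 d
   = 1.208 × 24 = 29.0 h

29.0 hours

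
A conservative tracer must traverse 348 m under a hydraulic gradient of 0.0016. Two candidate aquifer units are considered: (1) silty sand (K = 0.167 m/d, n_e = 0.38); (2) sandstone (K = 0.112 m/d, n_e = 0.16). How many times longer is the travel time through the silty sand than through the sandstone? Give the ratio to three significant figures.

1.59

Unit 1 (silty sand): v = 0.167×0.0016/0.38 = 7.032e-4 m/d, t = 348/7.032e-4 = 494900 d
Unit 2 (sandstone): v = 0.112×0.0016/0.16 = 0.001120 m/d, t = 348/0.001120 = 310700 d
t(silty sand) / t(sandstone) = 494900/310700 = 1.59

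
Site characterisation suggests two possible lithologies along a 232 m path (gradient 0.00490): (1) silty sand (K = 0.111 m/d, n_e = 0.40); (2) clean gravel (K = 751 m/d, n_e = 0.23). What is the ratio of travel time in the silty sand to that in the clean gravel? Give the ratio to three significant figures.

11800

Unit 1 (silty sand): v = 0.111×0.0049/0.40 = 0.001360 m/d, t = 232/0.001360 = 170600 d
Unit 2 (clean gravel): v = 751×0.0049/0.23 = 16.00 m/d, t = 232/16.00 = 14.50 d
t(silty sand) / t(clean gravel) = 170600/14.50 = 11800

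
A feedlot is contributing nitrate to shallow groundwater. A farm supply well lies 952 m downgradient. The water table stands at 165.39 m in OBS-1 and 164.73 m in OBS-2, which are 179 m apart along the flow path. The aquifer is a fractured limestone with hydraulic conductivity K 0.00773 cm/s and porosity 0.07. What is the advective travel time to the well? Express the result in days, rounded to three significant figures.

Hydraulic gradient i = (165.39 − 164.73) / 179 = 0.66 / 179 = 0.003687
K = 0.00773 cm/s × 864 = 6.679 m/d
q = Ki = 6.679 × 0.003687 = 0.02463 m/d
Seepage velocity v = q / n = 0.02463 / 0.07 = 0.3518 m/d
t = L / v = 952 / 0.3518 = 2706 d

2710 days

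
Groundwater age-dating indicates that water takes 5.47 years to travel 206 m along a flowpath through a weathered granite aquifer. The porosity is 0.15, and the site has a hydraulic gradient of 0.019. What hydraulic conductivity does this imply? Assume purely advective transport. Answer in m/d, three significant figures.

0.815 m/d

t = 5.47 years = 1997 d
v = L / t = 206 / 1997 = 0.1032 m/d
K = v · n / i = 0.1032 × 0.15 / 0.019 = 0.815 m/d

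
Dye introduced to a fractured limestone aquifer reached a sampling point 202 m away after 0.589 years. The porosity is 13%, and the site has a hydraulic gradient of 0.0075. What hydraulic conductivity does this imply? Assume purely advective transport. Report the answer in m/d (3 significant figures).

16.3 m/d

t = 0.589 years = 215.0 d
v = L / t = 202 / 215.0 = 0.9396 m/d
K = v · n / i = 0.9396 × 0.13 / 0.0075 = 16.3 m/d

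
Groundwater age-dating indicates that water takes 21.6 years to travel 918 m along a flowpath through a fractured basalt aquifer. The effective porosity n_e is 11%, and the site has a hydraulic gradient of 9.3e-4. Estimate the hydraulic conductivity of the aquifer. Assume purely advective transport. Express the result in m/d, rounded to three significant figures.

13.8 m/d

t = 21.6 years = 7884 d
v = L / t = 918 / 7884 = 0.1164 m/d
K = v · n / i = 0.1164 × 0.11 / 9.3e-4 = 13.8 m/d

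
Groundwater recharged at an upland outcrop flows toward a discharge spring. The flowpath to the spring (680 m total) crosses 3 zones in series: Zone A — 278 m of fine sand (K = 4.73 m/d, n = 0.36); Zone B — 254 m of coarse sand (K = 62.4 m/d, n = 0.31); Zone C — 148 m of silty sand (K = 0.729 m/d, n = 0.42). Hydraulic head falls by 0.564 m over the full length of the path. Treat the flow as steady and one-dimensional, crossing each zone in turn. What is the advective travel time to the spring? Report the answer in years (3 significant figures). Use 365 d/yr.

311 years

Continuity: the same q passes through each zone, so ΔH = q·Σ(L_j/K_j) — the zones act as resistances in series.
Σ(L/K) = 278/4.73 + 254/62.4 + 148/0.729 = 58.77 + 4.071 + 203.0 = 265.9 d
q = ΔH / Σ(L/K) = 0.564 / 265.9 = 0.002121 m/d (same in every zone)
Zone A: v = q/n = 0.002121/0.36 = 0.005893 m/d → t_A = 278/0.005893 = 47180 d
Zone B: v = q/n = 0.002121/0.31 = 0.006843 m/d → t_B = 254/0.006843 = 37120 d
Zone C: v = q/n = 0.002121/0.42 = 0.005051 m/d → t_C = 148/0.005051 = 29300 d
Total t = 47180 + 37120 + 29300 = 113600 d
   = 113600 / 365 = 311 yr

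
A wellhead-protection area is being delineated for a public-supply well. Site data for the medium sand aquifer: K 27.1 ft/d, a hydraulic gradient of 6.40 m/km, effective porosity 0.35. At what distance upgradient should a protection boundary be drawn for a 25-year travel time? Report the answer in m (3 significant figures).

1380 m

K = 27.1 ft/d × 0.3048 = 8.260 m/d
Darcy flux q = K·i = 8.260 × 0.0064 = 0.05286 m/d
v = Ki/n = 8.260·0.0064/0.35 = 0.1510 m/d
T = 25 yr × 365 = 9125 d
L = v × T = 0.1510 × 9125 = 1378 m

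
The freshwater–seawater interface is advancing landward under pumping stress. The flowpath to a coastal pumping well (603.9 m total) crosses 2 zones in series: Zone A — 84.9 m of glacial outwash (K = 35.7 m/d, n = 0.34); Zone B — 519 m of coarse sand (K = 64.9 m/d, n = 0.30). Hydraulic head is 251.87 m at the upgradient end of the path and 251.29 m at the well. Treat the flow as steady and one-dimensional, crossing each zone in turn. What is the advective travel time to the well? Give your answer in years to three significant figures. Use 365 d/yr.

9.05 years

Total head drop ΔH = 251.87 − 251.29 = 0.58 m
Continuity: the same q passes through each zone, so ΔH = q·Σ(L_j/K_j) — the zones act as resistances in series.
Σ(L/K) = 84.9/35.7 + 519/64.9 = 2.378 + 7.997 = 10.38 d
q = ΔH / Σ(L/K) = 0.58 / 10.38 = 0.05590 m/d (same in every zone)
Zone A: v = q/n = 0.05590/0.34 = 0.1644 m/d → t_A = 84.9/0.1644 = 516.4 d
Zone B: v = q/n = 0.05590/0.30 = 0.1863 m/d → t_B = 519/0.1863 = 2785 d
Total t = 516.4 + 2785 = 3302 d
   = 3302 / 365 = 9.05 yr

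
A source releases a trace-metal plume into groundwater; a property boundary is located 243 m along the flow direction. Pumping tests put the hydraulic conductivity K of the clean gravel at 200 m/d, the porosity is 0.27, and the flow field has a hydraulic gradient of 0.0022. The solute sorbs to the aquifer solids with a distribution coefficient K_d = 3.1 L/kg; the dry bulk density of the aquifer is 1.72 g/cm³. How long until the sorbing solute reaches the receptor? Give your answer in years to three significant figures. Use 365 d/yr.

8.48 years

Darcy flux q = K·i = 200 × 0.0022 = 0.4400 m/d
v = Ki/n = 200·0.0022/0.27 = 1.630 m/d
Retardation R = 1 + ρ_b·K_d/n = 1 + 1.72×3.1/0.27 = 20.75
Contaminant velocity v_c = v/R = 1.630/20.75 = 0.07854 m/d
t = L/v_c = 243/0.07854 = 3094 d
   = 3094/365 = 8.48 yr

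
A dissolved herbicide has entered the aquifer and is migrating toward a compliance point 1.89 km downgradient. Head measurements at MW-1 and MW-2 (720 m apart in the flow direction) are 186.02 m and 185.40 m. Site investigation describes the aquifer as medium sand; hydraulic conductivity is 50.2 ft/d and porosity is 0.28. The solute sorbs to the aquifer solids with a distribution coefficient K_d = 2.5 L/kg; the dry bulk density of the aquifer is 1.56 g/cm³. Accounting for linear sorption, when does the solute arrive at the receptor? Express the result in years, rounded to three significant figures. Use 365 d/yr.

1640 years

Hydraulic gradient i = (186.02 − 185.40) / 720 = 0.62 / 720 = 8.611e-4
K = 50.2 ft/d × 0.3048 = 15.30 m/d
q = Ki = 15.30 × 8.611e-4 = 0.01318 m/d
v_s = q/n_e = 0.01318/0.28 = 0.04706 m/d
Retardation R = 1 + ρ_b·K_d/n = 1 + 1.56×2.5/0.28 = 14.93
Contaminant velocity v_c = v/R = 0.04706/14.93 = 0.003152 m/d
L = 1.89 km = 1890 m
t = L/v_c = 1890/0.003152 = 599600 d
   = 599600/365 = 1640 yr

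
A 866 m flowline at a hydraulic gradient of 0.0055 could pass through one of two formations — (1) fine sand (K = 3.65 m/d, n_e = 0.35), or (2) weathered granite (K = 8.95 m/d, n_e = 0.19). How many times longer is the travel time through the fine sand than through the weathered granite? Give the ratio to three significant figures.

Unit 1 (fine sand): v = 3.65×0.0055/0.35 = 0.05736 m/d, t = 866/0.05736 = 15100 d
Unit 2 (weathered granite): v = 8.95×0.0055/0.19 = 0.2591 m/d, t = 866/0.2591 = 3343 d
t(fine sand) / t(weathered granite) = 15100/3343 = 4.52

4.52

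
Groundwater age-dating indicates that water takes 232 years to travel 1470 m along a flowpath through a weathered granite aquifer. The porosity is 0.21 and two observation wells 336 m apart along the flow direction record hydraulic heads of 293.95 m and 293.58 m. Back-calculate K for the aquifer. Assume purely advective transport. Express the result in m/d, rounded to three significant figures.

Hydraulic gradient i = (293.95 − 293.58) / 336 = 0.37 / 336 = 0.001101
t = 232 years = 84680 d
v = L / t = 1470 / 84680 = 0.01736 m/d
K = v · n / i = 0.01736 × 0.21 / 0.001101 = 3.31 m/d

3.31 m/d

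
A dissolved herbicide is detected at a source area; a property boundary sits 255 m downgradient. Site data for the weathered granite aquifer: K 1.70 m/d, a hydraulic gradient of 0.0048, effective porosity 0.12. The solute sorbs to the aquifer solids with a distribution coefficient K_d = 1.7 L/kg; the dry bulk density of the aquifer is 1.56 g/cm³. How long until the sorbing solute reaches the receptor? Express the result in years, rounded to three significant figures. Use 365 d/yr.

237 years

Specific discharge q = 1.70 × 0.0048 = 0.008160 m/d
Average linear velocity = 0.008160 / 0.12 = 0.06800 m/d
Retardation R = 1 + ρ_b·K_d/n = 1 + 1.56×1.7/0.12 = 23.10
Contaminant velocity v_c = v/R = 0.06800/23.10 = 0.002944 m/d
t = L/v_c = 255/0.002944 = 86630 d
   = 86630/365 = 237 yr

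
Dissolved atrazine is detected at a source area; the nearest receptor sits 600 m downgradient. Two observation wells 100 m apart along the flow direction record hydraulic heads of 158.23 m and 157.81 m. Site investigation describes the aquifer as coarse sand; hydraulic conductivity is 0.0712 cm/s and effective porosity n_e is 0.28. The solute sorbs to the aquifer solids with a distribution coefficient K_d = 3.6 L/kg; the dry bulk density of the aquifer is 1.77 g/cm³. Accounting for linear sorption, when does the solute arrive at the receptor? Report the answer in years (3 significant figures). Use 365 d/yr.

42.3 years

Hydraulic gradient i = (158.23 − 157.81) / 100 = 0.42 / 100 = 0.004200
K = 0.0712 cm/s × 864 = 61.52 m/d
Specific discharge q = 61.52 × 0.004200 = 0.2584 m/d
v_s = q/n_e = 0.2584/0.28 = 0.9228 m/d
Retardation R = 1 + ρ_b·K_d/n = 1 + 1.77×3.6/0.28 = 23.76
Contaminant velocity v_c = v/R = 0.9228/23.76 = 0.03884 m/d
t = L/v_c = 600/0.03884 = 15450 d
   = 15450/365 = 42.3 yr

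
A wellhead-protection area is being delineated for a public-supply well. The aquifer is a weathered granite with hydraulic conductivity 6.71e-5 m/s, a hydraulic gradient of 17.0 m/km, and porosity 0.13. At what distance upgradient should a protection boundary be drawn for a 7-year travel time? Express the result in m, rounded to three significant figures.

1940 m

K = 6.71e-5 m/s × 86400 s/d = 5.797 m/d
Specific discharge q = 5.797 × 0.017 = 0.09856 m/d
Average linear velocity = 0.09856 / 0.13 = 0.7581 m/d
T = 7 yr × 365 = 2555 d
L = v × T = 0.7581 × 2555 = 1937 m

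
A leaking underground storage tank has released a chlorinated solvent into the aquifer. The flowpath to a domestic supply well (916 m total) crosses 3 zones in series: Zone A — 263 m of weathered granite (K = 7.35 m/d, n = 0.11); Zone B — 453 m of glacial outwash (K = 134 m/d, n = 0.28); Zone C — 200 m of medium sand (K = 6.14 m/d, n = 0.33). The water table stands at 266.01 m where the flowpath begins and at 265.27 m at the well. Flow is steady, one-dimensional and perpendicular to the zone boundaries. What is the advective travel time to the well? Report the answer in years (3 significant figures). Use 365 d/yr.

Total head drop ΔH = 266.01 − 265.27 = 0.74 m
Steady 1-D flow in series ⇒ the Darcy flux q is identical in every zone and the zone head losses add (resistances L/K in series).
Σ(L/K) = 263/7.35 + 453/134 + 200/6.14 = 35.78 + 3.381 + 32.57 = 71.74 d
q = ΔH / Σ(L/K) = 0.74 / 71.74 = 0.01032 m/d (same in every zone)
Zone A: v = q/n = 0.01032/0.11 = 0.09378 m/d → t_A = 263/0.09378 = 2804 d
Zone B: v = q/n = 0.01032/0.28 = 0.03684 m/d → t_B = 453/0.03684 = 12300 d
Zone C: v = q/n = 0.01032/0.33 = 0.03126 m/d → t_C = 200/0.03126 = 6398 d
Total t = 2804 + 12300 + 6398 = 21500 d
   = 21500 / 365 = 58.9 yr

58.9 years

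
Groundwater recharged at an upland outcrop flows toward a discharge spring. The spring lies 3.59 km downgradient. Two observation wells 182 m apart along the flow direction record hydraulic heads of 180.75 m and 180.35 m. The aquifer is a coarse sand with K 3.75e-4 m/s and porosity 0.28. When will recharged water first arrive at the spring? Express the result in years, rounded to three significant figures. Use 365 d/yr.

38.7 years

Hydraulic gradient i = (180.75 − 180.35) / 182 = 0.40 / 182 = 0.002198
K = 3.75e-4 m/s × 86400 s/d = 32.40 m/d
Darcy flux q = K·i = 32.40 × 0.002198 = 0.07121 m/d
v_s = q/n_e = 0.07121/0.28 = 0.2543 m/d
L = 3.59 km = 3590 m
t = L / v = 3590 / 0.2543 = 14120 d
   = 14120 / 365 = 38.7 yr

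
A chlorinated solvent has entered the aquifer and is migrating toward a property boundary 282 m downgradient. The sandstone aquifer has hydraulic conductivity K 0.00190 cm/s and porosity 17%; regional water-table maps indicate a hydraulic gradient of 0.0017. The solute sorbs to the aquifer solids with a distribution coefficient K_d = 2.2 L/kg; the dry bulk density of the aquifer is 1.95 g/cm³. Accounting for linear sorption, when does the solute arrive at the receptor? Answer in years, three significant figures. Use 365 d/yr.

K = 0.00190 cm/s × 864 = 1.642 m/d
q = Ki = 1.642 × 0.0017 = 0.002791 m/d
Average linear velocity = 0.002791 / 0.17 = 0.01642 m/d
Retardation R = 1 + ρ_b·K_d/n = 1 + 1.95×2.2/0.17 = 26.24
Contaminant velocity v_c = v/R = 0.01642/26.24 = 6.257e-4 m/d
t = L/v_c = 282/6.257e-4 = 450700 d
   = 450700/365 = 1230 yr

1230 years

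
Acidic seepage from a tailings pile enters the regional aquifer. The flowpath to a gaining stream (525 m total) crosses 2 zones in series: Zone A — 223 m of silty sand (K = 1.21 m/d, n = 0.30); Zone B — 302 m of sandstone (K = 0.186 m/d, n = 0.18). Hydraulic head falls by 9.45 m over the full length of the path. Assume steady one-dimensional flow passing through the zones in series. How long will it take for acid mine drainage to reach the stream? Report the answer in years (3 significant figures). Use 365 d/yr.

Steady 1-D flow in series ⇒ the Darcy flux q is identical in every zone and the zone head losses add (resistances L/K in series).
Σ(L/K) = 223/1.21 + 302/0.186 = 184.3 + 1624 = 1808 d
q = ΔH / Σ(L/K) = 9.45 / 1808 = 0.005227 m/d (same in every zone)
Zone A: v = q/n = 0.005227/0.30 = 0.01742 m/d → t_A = 223/0.01742 = 12800 d
Zone B: v = q/n = 0.005227/0.18 = 0.02904 m/d → t_B = 302/0.02904 = 10400 d
Total t = 12800 + 10400 = 23200 d
   = 23200 / 365 = 63.6 yr

63.6 years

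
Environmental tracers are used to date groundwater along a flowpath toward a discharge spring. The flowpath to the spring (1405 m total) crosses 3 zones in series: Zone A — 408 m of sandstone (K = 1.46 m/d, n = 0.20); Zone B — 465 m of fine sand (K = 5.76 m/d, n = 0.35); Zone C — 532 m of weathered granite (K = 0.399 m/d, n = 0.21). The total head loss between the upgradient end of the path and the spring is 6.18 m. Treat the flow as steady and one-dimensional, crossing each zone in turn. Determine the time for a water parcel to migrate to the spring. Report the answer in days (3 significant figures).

97600 days

Steady 1-D flow in series ⇒ the Darcy flux q is identical in every zone and the zone head losses add (resistances L/K in series).
Σ(L/K) = 408/1.46 + 465/5.76 + 532/0.399 = 279.5 + 80.73 + 1333 = 1694 d
q = ΔH / Σ(L/K) = 6.18 / 1694 = 0.003649 m/d (same in every zone)
Zone A: v = q/n = 0.003649/0.20 = 0.01825 m/d → t_A = 408/0.01825 = 22360 d
Zone B: v = q/n = 0.003649/0.35 = 0.01043 m/d → t_B = 465/0.01043 = 44600 d
Zone C: v = q/n = 0.003649/0.21 = 0.01738 m/d → t_C = 532/0.01738 = 30610 d
Total t = 22360 + 44600 + 30610 = 97570 d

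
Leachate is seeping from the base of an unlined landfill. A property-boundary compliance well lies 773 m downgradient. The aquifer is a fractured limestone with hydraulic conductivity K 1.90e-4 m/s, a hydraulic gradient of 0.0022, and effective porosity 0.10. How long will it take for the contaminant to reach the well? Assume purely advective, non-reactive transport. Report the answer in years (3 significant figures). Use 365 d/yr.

K = 1.90e-4 m/s × 86400 s/d = 16.42 m/d
Specific discharge q = 16.42 × 0.0022 = 0.03612 m/d
Seepage velocity v = q / n = 0.03612 / 0.10 = 0.3612 m/d
t = L / v = 773 / 0.3612 = 2140 d
   = 2140 / 365 = 5.86 yr

5.86 years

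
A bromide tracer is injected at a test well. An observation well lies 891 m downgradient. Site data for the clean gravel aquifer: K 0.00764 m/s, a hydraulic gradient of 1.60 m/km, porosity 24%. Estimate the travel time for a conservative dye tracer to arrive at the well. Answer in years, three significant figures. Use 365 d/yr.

K = 0.00764 m/s × 86400 s/d = 660.1 m/d
Darcy flux q = K·i = 660.1 × 0.0016 = 1.056 m/d
Seepage velocity v = q / n = 1.056 / 0.24 = 4.401 m/d
t = L / v = 891 / 4.401 = 202.5 d
   = 202.5 / 365 = 0.555 yr

0.555 years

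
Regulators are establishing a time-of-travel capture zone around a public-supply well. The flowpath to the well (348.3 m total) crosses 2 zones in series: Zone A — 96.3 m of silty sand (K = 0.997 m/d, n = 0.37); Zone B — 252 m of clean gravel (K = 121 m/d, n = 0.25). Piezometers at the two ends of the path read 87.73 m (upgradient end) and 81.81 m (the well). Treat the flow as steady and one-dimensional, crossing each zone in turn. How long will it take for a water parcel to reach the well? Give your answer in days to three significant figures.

1640 days

Total head drop ΔH = 87.73 − 81.81 = 5.92 m
Continuity: the same q passes through each zone, so ΔH = q·Σ(L_j/K_j) — the zones act as resistances in series.
Σ(L/K) = 96.3/0.997 + 252/121 = 96.59 + 2.083 = 98.67 d
q = ΔH / Σ(L/K) = 5.92 / 98.67 = 0.06000 m/d (same in every zone)
Zone A: v = q/n = 0.06000/0.37 = 0.1622 m/d → t_A = 96.3/0.1622 = 593.9 d
Zone B: v = q/n = 0.06000/0.25 = 0.2400 m/d → t_B = 252/0.2400 = 1050 d
Total t = 593.9 + 1050 = 1644 d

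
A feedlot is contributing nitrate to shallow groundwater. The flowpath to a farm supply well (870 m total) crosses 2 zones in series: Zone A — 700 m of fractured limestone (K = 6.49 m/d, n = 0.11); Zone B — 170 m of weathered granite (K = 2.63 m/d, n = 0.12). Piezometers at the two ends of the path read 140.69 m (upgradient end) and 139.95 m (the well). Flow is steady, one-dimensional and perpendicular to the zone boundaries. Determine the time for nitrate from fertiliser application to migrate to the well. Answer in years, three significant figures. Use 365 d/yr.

62.2 years

Total head drop ΔH = 140.69 − 139.95 = 0.74 m
Continuity: the same q passes through each zone, so ΔH = q·Σ(L_j/K_j) — the zones act as resistances in series.
Σ(L/K) = 700/6.49 + 170/2.63 = 107.9 + 64.64 = 172.5 d
q = ΔH / Σ(L/K) = 0.74 / 172.5 = 0.004290 m/d (same in every zone)
Zone A: v = q/n = 0.004290/0.11 = 0.03900 m/d → t_A = 700/0.03900 = 17950 d
Zone B: v = q/n = 0.004290/0.12 = 0.03575 m/d → t_B = 170/0.03575 = 4755 d
Total t = 17950 + 4755 = 22700 d
   = 22700 / 365 = 62.2 yr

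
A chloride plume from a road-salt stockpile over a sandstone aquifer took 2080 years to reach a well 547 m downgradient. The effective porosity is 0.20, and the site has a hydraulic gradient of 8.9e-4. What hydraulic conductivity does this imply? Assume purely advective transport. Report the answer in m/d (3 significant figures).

0.162 m/d

t = 2080 years = 759200 d
v = L / t = 547 / 759200 = 7.205e-4 m/d
K = v · n / i = 7.205e-4 × 0.20 / 8.9e-4 = 0.162 m/d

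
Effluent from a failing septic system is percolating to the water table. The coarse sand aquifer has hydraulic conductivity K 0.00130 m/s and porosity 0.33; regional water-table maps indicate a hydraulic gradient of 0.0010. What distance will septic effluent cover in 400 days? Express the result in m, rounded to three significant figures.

K = 0.00130 m/s × 86400 s/d = 112.3 m/d
Specific discharge q = 112.3 × 0.0010 = 0.1123 m/d
v_s = q/n_e = 0.1123/0.33 = 0.3404 m/d
L = v × T = 0.3404 × 400 = 136.1 m

136 m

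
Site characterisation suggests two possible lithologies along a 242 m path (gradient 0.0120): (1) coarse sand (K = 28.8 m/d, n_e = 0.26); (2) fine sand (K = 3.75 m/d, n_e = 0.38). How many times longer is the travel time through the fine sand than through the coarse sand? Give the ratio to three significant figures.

Unit 1 (coarse sand): v = 28.8×0.012/0.26 = 1.329 m/d, t = 242/1.329 = 182.1 d
Unit 2 (fine sand): v = 3.75×0.012/0.38 = 0.1184 m/d, t = 242/0.1184 = 2044 d
t(fine sand) / t(coarse sand) = 2044/182.1 = 11.2

11.2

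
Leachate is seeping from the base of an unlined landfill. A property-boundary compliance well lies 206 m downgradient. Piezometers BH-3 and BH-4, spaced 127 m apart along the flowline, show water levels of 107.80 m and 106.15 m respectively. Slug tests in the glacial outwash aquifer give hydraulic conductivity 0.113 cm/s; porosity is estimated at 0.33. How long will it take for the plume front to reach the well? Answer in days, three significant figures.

53.6 days

Hydraulic gradient i = (107.80 − 106.15) / 127 = 1.65 / 127 = 0.01299
K = 0.113 cm/s × 864 = 97.63 m/d
q = Ki = 97.63 × 0.01299 = 1.268 m/d
v_s = q/n_e = 1.268/0.33 = 3.844 m/d
t = L / v = 206 / 3.844 = 53.59 d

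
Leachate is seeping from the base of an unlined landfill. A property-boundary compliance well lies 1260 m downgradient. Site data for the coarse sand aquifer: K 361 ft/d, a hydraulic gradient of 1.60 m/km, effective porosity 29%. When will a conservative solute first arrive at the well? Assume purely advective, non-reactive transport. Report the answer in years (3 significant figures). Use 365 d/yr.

5.69 years

K = 361 ft/d × 0.3048 = 110.0 m/d
Darcy flux q = K·i = 110.0 × 0.0016 = 0.1761 m/d
v = Ki/n = 110.0·0.0016/0.29 = 0.6071 m/d
t = L / v = 1260 / 0.6071 = 2076 d
   = 2076 / 365 = 5.69 yr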